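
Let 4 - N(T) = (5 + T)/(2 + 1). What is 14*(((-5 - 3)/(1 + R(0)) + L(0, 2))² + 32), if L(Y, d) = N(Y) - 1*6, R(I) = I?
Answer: 21182/9 ≈ 2353.6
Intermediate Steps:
N(T) = 7/3 - T/3 (N(T) = 4 - (5 + T)/(2 + 1) = 4 - (5 + T)/3 = 4 - (5/3 + T/3) = 4 + (-5/3 - T/3) = 7/3 - T/3)
L(Y, d) = -11/3 - Y/3 (L(Y, d) = (7/3 - Y/3) - 1*6 = (7/3 - Y/3) - 6 = -11/3 - Y/3)
14*(((-5 - 3)/(1 + R(0)) + L(0, 2))² + 32) = 14*(((-5 - 3)/(1 + 0) + (-11/3 - ⅓*0))² + 32) = 14*((-8/1 + (-11/3 + 0))² + 32) = 14*((-8*1 - 11/3)² + 32) = 14*((-8 - 11/3)² + 32) = 14*((-35/3)² + 32) = 14*(1225/9 + 32) = 14*(1513/9) = 21182/9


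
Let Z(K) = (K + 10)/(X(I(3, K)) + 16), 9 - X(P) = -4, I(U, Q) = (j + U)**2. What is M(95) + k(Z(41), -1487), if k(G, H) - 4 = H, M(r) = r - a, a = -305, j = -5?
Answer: -1083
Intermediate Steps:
I(U, Q) = (-5 + U)**2
X(P) = 13 (X(P) = 9 - 1*(-4) = 9 + 4 = 13)
M(r) = 305 + r (M(r) = r - 1*(-305) = r + 305 = 305 + r)
Z(K) = 10/29 + K/29 (Z(K) = (K + 10)/(13 + 16) = (10 + K)/29 = (10 + K)*(1/29) = 10/29 + K/29)
k(G, H) = 4 + H
M(95) + k(Z(41), -1487) = (305 + 95) + (4 - 1487) = 400 - 1483 = -1083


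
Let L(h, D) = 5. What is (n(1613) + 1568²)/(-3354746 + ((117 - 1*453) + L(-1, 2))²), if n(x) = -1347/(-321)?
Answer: -263073217/347234795 ≈ -0.75762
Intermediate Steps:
n(x) = 449/107 (n(x) = -1347*(-1/321) = 449/107)
(n(1613) + 1568²)/(-3354746 + ((117 - 1*453) + L(-1, 2))²) = (449/107 + 1568²)/(-3354746 + ((117 - 1*453) + 5)²) = (449/107 + 2458624)/(-3354746 + ((117 - 453) + 5)²) = 263073217/(107*(-3354746 + (-336 + 5)²)) = 263073217/(107*(-3354746 + (-331)²)) = 263073217/(107*(-3354746 + 109561)) = (263073217/107)/(-3245185) = (263073217/107)*(-1/3245185) = -263073217/347234795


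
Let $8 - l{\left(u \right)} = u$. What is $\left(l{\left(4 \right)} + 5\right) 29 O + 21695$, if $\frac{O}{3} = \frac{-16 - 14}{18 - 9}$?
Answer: $19085$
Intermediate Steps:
$l{\left(u \right)} = 8 - u$
$O = -10$ ($O = 3 \frac{-16 - 14}{18 - 9} = 3 \left(- \frac{30}{9}\right) = 3 \left(\left(-30\right) \frac{1}{9}\right) = 3 \left(- \frac{10}{3}\right) = -10$)
$\left(l{\left(4 \right)} + 5\right) 29 O + 21695 = \left(\left(8 - 4\right) + 5\right) 29 \left(-10\right) + 21695 = \left(4 + 5\right) 29 \left(-10\right) + 21695 = 9 \cdot 29 \left(-10\right) + 21695 = 261 \left(-10\right) + 21695 = -2610 + 21695 = 19085$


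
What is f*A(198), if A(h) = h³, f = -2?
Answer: -15524784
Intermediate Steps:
f*A(198) = -2*198³ = -2*7762392 = -15524784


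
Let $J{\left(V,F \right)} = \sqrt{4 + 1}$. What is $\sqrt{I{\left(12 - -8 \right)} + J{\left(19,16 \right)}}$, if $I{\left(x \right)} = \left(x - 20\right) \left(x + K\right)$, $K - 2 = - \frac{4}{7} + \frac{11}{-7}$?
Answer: $\sqrt[4]{5} \approx 1.4953$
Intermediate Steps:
$J{\left(V,F \right)} = \sqrt{5}$
$K = - \frac{1}{7}$ ($K = 2 + \left(- \frac{4}{7} + \frac{11}{-7}\right) = 2 + \left(\left(-4\right) \frac{1}{7} + 11 \left(- \frac{1}{7}\right)\right) = 2 - \frac{15}{7} = - \frac{1}{7} \approx -0.14286$)
$I{\left(x \right)} = \left(-20 + x\right) \left(- \frac{1}{7} + x\right)$ ($I{\left(x \right)} = \left(x - 20\right) \left(x - \frac{1}{7}\right) = \left(-20 + x\right) \left(- \frac{1}{7} + x\right)$)
$\sqrt{I{\left(12 - -8 \right)} + J{\left(19,16 \right)}} = \sqrt{\left(\frac{20}{7} + \left(12 - -8\right)^{2} - \frac{141 \left(12 - -8\right)}{7}\right) + \sqrt{5}} = \sqrt{\left(\frac{20}{7} + \left(12 + 8\right)^{2} - \frac{141 \left(12 + 8\right)}{7}\right) + \sqrt{5}} = \sqrt{\left(\frac{20}{7} + 20^{2} - \frac{2820}{7}\right) + \sqrt{5}} = \sqrt{\left(\frac{20}{7} + 400 - \frac{2820}{7}\right) + \sqrt{5}} = \sqrt{0 + \sqrt{5}} = \sqrt{\sqrt{5}} = \sqrt[4]{5}$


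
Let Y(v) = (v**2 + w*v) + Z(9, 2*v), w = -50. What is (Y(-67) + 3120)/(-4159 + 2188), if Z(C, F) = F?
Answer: -10825/1971 ≈ -5.4921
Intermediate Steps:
Y(v) = v**2 - 48*v (Y(v) = (v**2 - 50*v) + 2*v = v**2 - 48*v)
(Y(-67) + 3120)/(-4159 + 2188) = (-67*(-48 - 67) + 3120)/(-4159 + 2188) = (-67*(-115) + 3120)/(-1971) = (7705 + 3120)*(-1/1971) = 10825*(-1/1971) = -10825/1971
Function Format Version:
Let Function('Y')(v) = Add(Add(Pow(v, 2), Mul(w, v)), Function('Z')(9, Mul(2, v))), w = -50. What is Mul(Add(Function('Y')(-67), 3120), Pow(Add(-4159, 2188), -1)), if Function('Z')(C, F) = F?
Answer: Rational(-10825, 1971) ≈ -5.4921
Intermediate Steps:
Function('Y')(v) = Add(Pow(v, 2), Mul(-48, v)) (Function('Y')(v) = Add(Add(Pow(v, 2), Mul(-50, v)), Mul(2, v)) = Add(Pow(v, 2), Mul(-48, v)))
Mul(Add(Function('Y')(-67), 3120), Pow(Add(-4159, 2188), -1)) = Mul(Add(Mul(-67, Add(-48, -67)), 3120), Pow(Add(-4159, 2188), -1)) = Mul(Add(Mul(-67, -115), 3120), Pow(-1971, -1)) = Mul(Add(7705, 3120), Rational(-1, 1971)) = Mul(10825, Rational(-1, 1971)) = Rational(-10825, 1971)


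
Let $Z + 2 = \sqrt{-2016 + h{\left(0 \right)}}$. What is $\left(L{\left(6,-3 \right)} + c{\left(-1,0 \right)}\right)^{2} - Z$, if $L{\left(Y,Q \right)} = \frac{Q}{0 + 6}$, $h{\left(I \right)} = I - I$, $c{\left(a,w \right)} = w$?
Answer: $\frac{9}{4} - 12 i \sqrt{14} \approx 2.25 - 44.9 i$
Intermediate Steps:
$h{\left(I \right)} = 0$
$Z = -2 + 12 i \sqrt{14}$ ($Z = -2 + \sqrt{-2016 + 0} = -2 + \sqrt{-2016} = -2 + 12 i \sqrt{14} \approx -2.0 + 44.9 i$)
$L{\left(Y,Q \right)} = \frac{Q}{6}$
$\left(L{\left(6,-3 \right)} + c{\left(-1,0 \right)}\right)^{2} - Z = \left(\frac{1}{6} \left(-3\right) + 0\right)^{2} - \left(-2 + 12 i \sqrt{14}\right) = \left(- \frac{1}{2} + 0\right)^{2} + \left(2 - 12 i \sqrt{14}\right) = \left(- \frac{1}{2}\right)^{2} + \left(2 - 12 i \sqrt{14}\right) = \frac{1}{4} + \left(2 - 12 i \sqrt{14}\right) = \frac{9}{4} - 12 i \sqrt{14}$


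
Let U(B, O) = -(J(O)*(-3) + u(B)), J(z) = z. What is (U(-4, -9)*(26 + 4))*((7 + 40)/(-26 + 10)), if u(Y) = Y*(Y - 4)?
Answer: 41595/8 ≈ 5199.4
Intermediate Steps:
u(Y) = Y*(-4 + Y)
U(B, O) = 3*O - B*(-4 + B) (U(B, O) = -(O*(-3) + B*(-4 + B)) = -(-3*O + B*(-4 + B)) = 3*O - B*(-4 + B))
(U(-4, -9)*(26 + 4))*((7 + 40)/(-26 + 10)) = ((3*(-9) - 1*(-4)*(-4 - 4))*(26 + 4))*((7 + 40)/(-26 + 10)) = ((-27 - 1*(-4)*(-8))*30)*(47/(-16)) = ((-27 - 32)*30)*(47*(-1/16)) = -59*30*(-47/16) = -1770*(-47/16) = 41595/8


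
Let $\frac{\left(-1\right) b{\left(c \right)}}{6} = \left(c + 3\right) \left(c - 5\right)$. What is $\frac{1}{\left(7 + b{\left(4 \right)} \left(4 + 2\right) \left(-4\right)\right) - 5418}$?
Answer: $- \frac{1}{6419} \approx -0.00015579$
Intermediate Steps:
$b{\left(c \right)} = - 6 \left(-5 + c\right) \left(3 + c\right)$ ($b{\left(c \right)} = - 6 \left(c + 3\right) \left(c - 5\right) = - 6 \left(3 + c\right) \left(-5 + c\right) = - 6 \left(-5 + c\right) \left(3 + c\right)$)
$\frac{1}{\left(7 + b{\left(4 \right)} \left(4 + 2\right) \left(-4\right)\right) - 5418} = \frac{1}{\left(7 + \left(90 - 6 \cdot 4^{2} + 12 \cdot 4\right) \left(4 + 2\right) \left(-4\right)\right) - 5418} = \frac{1}{\left(7 + \left(90 - 96 + 48\right) 6 \left(-4\right)\right) - 5418} = \frac{1}{\left(7 + \left(90 - 96 + 48\right) \left(-24\right)\right) - 5418} = \frac{1}{\left(7 + 42 \left(-24\right)\right) - 5418} = \frac{1}{\left(7 - 1008\right) - 5418} = \frac{1}{-1001 - 5418} = \frac{1}{-6419} = - \frac{1}{6419}$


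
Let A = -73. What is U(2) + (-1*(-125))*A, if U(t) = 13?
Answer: -9112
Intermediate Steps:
U(2) + (-1*(-125))*A = 13 - 1*(-125)*(-73) = 13 + 125*(-73) = 13 - 9125 = -9112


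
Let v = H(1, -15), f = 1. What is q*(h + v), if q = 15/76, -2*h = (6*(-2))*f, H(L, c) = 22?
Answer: 105/19 ≈ 5.5263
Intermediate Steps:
v = 22
h = 6 (h = -6*(-2)/2 = -(-6) = -½*(-12) = 6)
q = 15/76 (q = 15*(1/76) = 15/76 ≈ 0.19737)
q*(h + v) = 15*(6 + 22)/76 = (15/76)*28 = 105/19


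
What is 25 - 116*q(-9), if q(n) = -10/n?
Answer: -935/9 ≈ -103.89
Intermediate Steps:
25 - 116*q(-9) = 25 - (-1160)/(-9) = 25 - (-1160)*(-1)/9 = 25 - 116*10/9 = 25 - 1160/9 = -935/9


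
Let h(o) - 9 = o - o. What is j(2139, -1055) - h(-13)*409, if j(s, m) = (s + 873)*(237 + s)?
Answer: 7152831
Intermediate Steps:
h(o) = 9 (h(o) = 9 + (o - o) = 9 + 0 = 9)
j(s, m) = (237 + s)*(873 + s) (j(s, m) = (873 + s)*(237 + s) = (237 + s)*(873 + s))
j(2139, -1055) - h(-13)*409 = (206901 + 2139**2 + 1110*2139) - 9*409 = (206901 + 4575321 + 2374290) - 1*3681 = 7156512 - 3681 = 7152831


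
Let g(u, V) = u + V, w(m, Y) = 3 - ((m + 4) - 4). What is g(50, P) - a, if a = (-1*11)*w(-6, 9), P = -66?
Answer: 83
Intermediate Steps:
w(m, Y) = 3 - m (w(m, Y) = 3 - ((4 + m) - 4) = 3 - m)
a = -99 (a = (-1*11)*(3 - 1*(-6)) = -11*(3 + 6) = -11*9 = -99)
g(u, V) = V + u
g(50, P) - a = (-66 + 50) - 1*(-99) = -16 + 99 = 83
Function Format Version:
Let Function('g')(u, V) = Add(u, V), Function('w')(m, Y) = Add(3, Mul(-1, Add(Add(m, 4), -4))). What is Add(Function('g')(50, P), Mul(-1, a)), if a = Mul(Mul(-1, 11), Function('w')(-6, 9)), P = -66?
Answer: 83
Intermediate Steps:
Function('w')(m, Y) = Add(3, Mul(-1, m)) (Function('w')(m, Y) = Add(3, Mul(-1, Add(Add(4, m), -4))) = Add(3, Mul(-1, m)))
a = -99 (a = Mul(Mul(-1, 11), Add(3, Mul(-1, -6))) = Mul(-11, Add(3, 6)) = Mul(-11, 9) = -99)
Function('g')(u, V) = Add(V, u)
Add(Function('g')(50, P), Mul(-1, a)) = Add(Add(-66, 50), Mul(-1, -99)) = Add(-16, 99) = 83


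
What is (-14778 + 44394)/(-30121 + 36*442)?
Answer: -29616/14209 ≈ -2.0843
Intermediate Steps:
(-14778 + 44394)/(-30121 + 36*442) = 29616/(-30121 + 15912) = 29616/(-14209) = 29616*(-1/14209) = -29616/14209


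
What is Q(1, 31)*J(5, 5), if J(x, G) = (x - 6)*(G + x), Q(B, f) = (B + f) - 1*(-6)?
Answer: -380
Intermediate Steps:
Q(B, f) = 6 + B + f (Q(B, f) = (B + f) + 6 = 6 + B + f)
J(x, G) = (-6 + x)*(G + x)
Q(1, 31)*J(5, 5) = (6 + 1 + 31)*(5**2 - 6*5 - 6*5 + 5*5) = 38*(25 - 30 - 30 + 25) = 38*(-10) = -380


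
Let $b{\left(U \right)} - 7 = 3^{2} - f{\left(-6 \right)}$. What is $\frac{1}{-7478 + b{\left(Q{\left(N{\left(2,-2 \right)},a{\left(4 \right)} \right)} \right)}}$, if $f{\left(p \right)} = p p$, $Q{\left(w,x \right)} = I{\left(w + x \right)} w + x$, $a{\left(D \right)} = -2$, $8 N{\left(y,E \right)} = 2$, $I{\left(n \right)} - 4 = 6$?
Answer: $- \frac{1}{7498} \approx -0.00013337$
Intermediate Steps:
$I{\left(n \right)} = 10$ ($I{\left(n \right)} = 4 + 6 = 10$)
$N{\left(y,E \right)} = \frac{1}{4}$ ($N{\left(y,E \right)} = \frac{1}{8} \cdot 2 = \frac{1}{4}$)
$Q{\left(w,x \right)} = x + 10 w$ ($Q{\left(w,x \right)} = 10 w + x = x + 10 w$)
$f{\left(p \right)} = p^{2}$
$b{\left(U \right)} = -20$ ($b{\left(U \right)} = 7 + \left(3^{2} - \left(-6\right)^{2}\right) = 7 + \left(9 - 36\right) = 7 - 27 = -20$)
$\frac{1}{-7478 + b{\left(Q{\left(N{\left(2,-2 \right)},a{\left(4 \right)} \right)} \right)}} = \frac{1}{-7478 - 20} = \frac{1}{-7498} = - \frac{1}{7498}$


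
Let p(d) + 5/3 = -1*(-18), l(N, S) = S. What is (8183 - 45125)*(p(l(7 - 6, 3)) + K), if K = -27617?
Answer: 1019623828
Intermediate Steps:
p(d) = 49/3 (p(d) = -5/3 - 1*(-18) = -5/3 + 18 = 49/3)
(8183 - 45125)*(p(l(7 - 6, 3)) + K) = (8183 - 45125)*(49/3 - 27617) = -36942*(-82802/3) = 1019623828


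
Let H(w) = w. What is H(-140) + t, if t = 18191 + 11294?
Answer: 29345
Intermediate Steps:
t = 29485
H(-140) + t = -140 + 29485 = 29345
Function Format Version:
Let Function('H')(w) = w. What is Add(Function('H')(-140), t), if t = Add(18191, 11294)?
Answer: 29345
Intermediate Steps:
t = 29485
Add(Function('H')(-140), t) = Add(-140, 29485) = 29345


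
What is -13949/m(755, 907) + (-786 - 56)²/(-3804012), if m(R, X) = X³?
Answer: -132260333728810/709583891920929 ≈ -0.18639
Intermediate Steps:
-13949/m(755, 907) + (-786 - 56)²/(-3804012) = -13949/(907³) + (-786 - 56)²/(-3804012) = -13949/746142643 + (-842)²*(-1/3804012) = -13949*1/746142643 + 708964*(-1/3804012) = -13949/746142643 - 177241/951003 = -132260333728810/709583891920929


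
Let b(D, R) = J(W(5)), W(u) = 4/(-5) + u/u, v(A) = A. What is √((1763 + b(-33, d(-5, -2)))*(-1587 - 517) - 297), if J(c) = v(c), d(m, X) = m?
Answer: I*√92751745/5 ≈ 1926.2*I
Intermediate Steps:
W(u) = ⅕ (W(u) = 4*(-⅕) + 1 = -⅘ + 1 = ⅕)
J(c) = c
b(D, R) = ⅕
√((1763 + b(-33, d(-5, -2)))*(-1587 - 517) - 297) = √((1763 + ⅕)*(-1587 - 517) - 297) = √((8816/5)*(-2104) - 297) = √(-18548864/5 - 297) = √(-18550349/5) = I*√92751745/5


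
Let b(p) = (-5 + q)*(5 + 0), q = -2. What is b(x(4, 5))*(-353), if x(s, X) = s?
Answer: 12355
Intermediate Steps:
b(p) = -35 (b(p) = (-5 - 2)*(5 + 0) = -7*5 = -35)
b(x(4, 5))*(-353) = -35*(-353) = 12355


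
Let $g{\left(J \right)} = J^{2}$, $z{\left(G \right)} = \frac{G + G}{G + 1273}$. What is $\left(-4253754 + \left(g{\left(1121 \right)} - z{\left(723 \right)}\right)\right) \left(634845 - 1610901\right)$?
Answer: $\frac{1459750065881916}{499} \approx 2.9254 \cdot 10^{12}$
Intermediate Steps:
$z{\left(G \right)} = \frac{2 G}{1273 + G}$
$\left(-4253754 + \left(g{\left(1121 \right)} - z{\left(723 \right)}\right)\right) \left(634845 - 1610901\right) = \left(-4253754 + \left(1121^{2} - 2 \cdot 723 \frac{1}{1273 + 723}\right)\right) \left(634845 - 1610901\right) = \left(-4253754 + \left(1256641 - 2 \cdot 723 \cdot \frac{1}{1996}\right)\right) \left(-976056\right) = \left(-4253754 + \left(1256641 - \frac{723}{998}\right)\right) \left(-976056\right) = \left(-4253754 + \frac{1254126995}{998}\right) \left(-976056\right) = \left(- \frac{2991119497}{998}\right) \left(-976056\right) = \frac{1459750065881916}{499}$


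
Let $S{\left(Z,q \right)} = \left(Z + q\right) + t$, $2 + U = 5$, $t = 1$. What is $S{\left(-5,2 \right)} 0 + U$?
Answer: $3$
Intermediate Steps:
$U = 3$ ($U = -2 + 5 = 3$)
$S{\left(Z,q \right)} = 1 + Z + q$ ($S{\left(Z,q \right)} = \left(Z + q\right) + 1 = 1 + Z + q$)
$S{\left(-5,2 \right)} 0 + U = \left(1 - 5 + 2\right) 0 + 3 = \left(-2\right) 0 + 3 = 0 + 3 = 3$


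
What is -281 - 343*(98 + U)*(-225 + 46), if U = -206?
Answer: -6631157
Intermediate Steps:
-281 - 343*(98 + U)*(-225 + 46) = -281 - 343*(98 - 206)*(-225 + 46) = -281 - (-37044)*(-179) = -281 - 343*19332 = -281 - 6630876 = -6631157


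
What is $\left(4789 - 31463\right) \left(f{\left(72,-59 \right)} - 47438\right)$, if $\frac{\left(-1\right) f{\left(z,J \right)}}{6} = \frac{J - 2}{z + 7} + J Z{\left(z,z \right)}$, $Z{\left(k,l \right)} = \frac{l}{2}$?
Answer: $\frac{73099030040}{79} \approx 9.253 \cdot 10^{8}$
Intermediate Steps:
$Z{\left(k,l \right)} = \frac{l}{2}$ ($Z{\left(k,l \right)} = l \frac{1}{2} = \frac{l}{2}$)
$f{\left(z,J \right)} = - \frac{6 \left(-2 + J\right)}{7 + z} - 3 J z$ ($f{\left(z,J \right)} = - 6 \left(\frac{J - 2}{z + 7} + J \frac{z}{2}\right) = - 6 \left(\frac{-2 + J}{7 + z} + \frac{J z}{2}\right) = - \frac{6 \left(-2 + J\right)}{7 + z} - 3 J z$)
$\left(4789 - 31463\right) \left(f{\left(72,-59 \right)} - 47438\right) = \left(4789 - 31463\right) \left(\frac{3 \left(4 - -118 - - 59 \cdot 72^{2} - \left(-413\right) 72\right)}{7 + 72} - 47438\right) = - 26674 \left(\frac{3 \left(4 + 118 - \left(-59\right) 5184 + 29736\right)}{79} - 47438\right) = - 26674 \left(3 \cdot \frac{1}{79} \left(4 + 118 + 305856 + 29736\right) - 47438\right) = - 26674 \left(3 \cdot \frac{1}{79} \cdot 335714 - 47438\right) = - 26674 \left(\frac{1007142}{79} - 47438\right) = \left(-26674\right) \left(- \frac{2740460}{79}\right) = \frac{73099030040}{79}$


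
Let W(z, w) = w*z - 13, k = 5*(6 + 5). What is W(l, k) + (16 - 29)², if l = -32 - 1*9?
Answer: -2099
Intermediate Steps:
k = 55 (k = 5*11 = 55)
l = -41 (l = -32 - 9 = -41)
W(z, w) = -13 + w*z
W(l, k) + (16 - 29)² = (-13 + 55*(-41)) + (16 - 29)² = (-13 - 2255) + (-13)² = -2268 + 169 = -2099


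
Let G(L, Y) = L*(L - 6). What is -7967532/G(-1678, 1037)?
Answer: -1991883/706438 ≈ -2.8196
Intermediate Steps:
G(L, Y) = L*(-6 + L)
-7967532/G(-1678, 1037) = -7967532*(-1/(1678*(-6 - 1678))) = -7967532/((-1678*(-1684))) = -7967532/2825752 = -7967532*1/2825752 = -1991883/706438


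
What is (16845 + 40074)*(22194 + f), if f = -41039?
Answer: -1072638555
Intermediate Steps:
(16845 + 40074)*(22194 + f) = (16845 + 40074)*(22194 - 41039) = 56919*(-18845) = -1072638555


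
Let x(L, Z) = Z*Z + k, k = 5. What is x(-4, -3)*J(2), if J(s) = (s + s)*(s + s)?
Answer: 224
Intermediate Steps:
J(s) = 4*s**2 (J(s) = (2*s)*(2*s) = 4*s**2)
x(L, Z) = 5 + Z**2 (x(L, Z) = Z*Z + 5 = Z**2 + 5 = 5 + Z**2)
x(-4, -3)*J(2) = (5 + (-3)**2)*(4*2**2) = (5 + 9)*(4*4) = 14*16 = 224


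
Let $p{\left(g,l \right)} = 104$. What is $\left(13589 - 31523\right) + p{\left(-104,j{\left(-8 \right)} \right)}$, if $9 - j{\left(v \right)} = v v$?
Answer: $-17830$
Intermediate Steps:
$j{\left(v \right)} = 9 - v^{2}$ ($j{\left(v \right)} = 9 - v v = 9 - v^{2}$)
$\left(13589 - 31523\right) + p{\left(-104,j{\left(-8 \right)} \right)} = \left(13589 - 31523\right) + 104 = -17934 + 104 = -17830$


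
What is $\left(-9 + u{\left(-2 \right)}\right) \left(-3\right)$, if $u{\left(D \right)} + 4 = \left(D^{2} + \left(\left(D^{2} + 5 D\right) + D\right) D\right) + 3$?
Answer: $-30$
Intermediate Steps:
$u{\left(D \right)} = -1 + D^{2} + D \left(D^{2} + 6 D\right)$ ($u{\left(D \right)} = -4 + \left(\left(D^{2} + \left(\left(D^{2} + 5 D\right) + D\right) D\right) + 3\right) = -4 + \left(\left(D^{2} + \left(D^{2} + 6 D\right) D\right) + 3\right) = -4 + \left(\left(D^{2} + D \left(D^{2} + 6 D\right)\right) + 3\right) = -4 + \left(3 + D^{2} + D \left(D^{2} + 6 D\right)\right) = -1 + D^{2} + D \left(D^{2} + 6 D\right)$)
$\left(-9 + u{\left(-2 \right)}\right) \left(-3\right) = \left(-9 + \left(-1 + \left(-2\right)^{3} + 7 \left(-2\right)^{2}\right)\right) \left(-3\right) = \left(-9 - -19\right) \left(-3\right) = \left(-9 + 19\right) \left(-3\right) = 10 \left(-3\right) = -30$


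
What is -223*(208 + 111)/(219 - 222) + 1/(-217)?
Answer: 15436726/651 ≈ 23712.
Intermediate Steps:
-223*(208 + 111)/(219 - 222) + 1/(-217) = -71137/(-3) - 1/217 = -71137*(-1)/3 - 1/217 = -223*(-319/3) - 1/217 = 71137/3 - 1/217 = 15436726/651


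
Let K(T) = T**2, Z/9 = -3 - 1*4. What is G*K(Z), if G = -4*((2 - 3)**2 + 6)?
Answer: -111132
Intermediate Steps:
Z = -63 (Z = 9*(-3 - 1*4) = 9*(-3 - 4) = 9*(-7) = -63)
G = -28 (G = -4*((-1)**2 + 6) = -4*(1 + 6) = -4*7 = -28)
G*K(Z) = -28*(-63)**2 = -28*3969 = -111132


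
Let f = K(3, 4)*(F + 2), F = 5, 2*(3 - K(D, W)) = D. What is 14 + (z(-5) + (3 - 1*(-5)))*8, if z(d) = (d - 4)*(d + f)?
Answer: -318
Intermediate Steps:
K(D, W) = 3 - D/2
f = 21/2 (f = (3 - ½*3)*(5 + 2) = (3 - 3/2)*7 = (3/2)*7 = 21/2 ≈ 10.500)
z(d) = (-4 + d)*(21/2 + d) (z(d) = (d - 4)*(d + 21/2) = (-4 + d)*(21/2 + d))
14 + (z(-5) + (3 - 1*(-5)))*8 = 14 + ((-42 + (-5)² + (13/2)*(-5)) + (3 - 1*(-5)))*8 = 14 + ((-42 + 25 - 65/2) + (3 + 5))*8 = 14 + (-99/2 + 8)*8 = 14 - 83/2*8 = 14 - 332 = -318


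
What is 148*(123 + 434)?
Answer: 82436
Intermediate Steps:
148*(123 + 434) = 148*557 = 82436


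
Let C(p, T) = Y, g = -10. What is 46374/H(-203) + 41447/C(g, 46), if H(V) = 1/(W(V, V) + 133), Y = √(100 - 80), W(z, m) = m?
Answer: -3246180 + 41447*√5/10 ≈ -3.2369e+6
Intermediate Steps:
Y = 2*√5 (Y = √20 = 2*√5 ≈ 4.4721)
C(p, T) = 2*√5
H(V) = 1/(133 + V) (H(V) = 1/(V + 133) = 1/(133 + V))
46374/H(-203) + 41447/C(g, 46) = 46374/(1/(133 - 203)) + 41447/((2*√5)) = 46374/(1/(-70)) + 41447*(√5/10) = 46374/(-1/70) + 41447*√5/10 = 46374*(-70) + 41447*√5/10 = -3246180 + 41447*√5/10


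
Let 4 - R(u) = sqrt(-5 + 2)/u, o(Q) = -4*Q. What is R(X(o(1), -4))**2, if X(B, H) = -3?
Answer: (12 + I*sqrt(3))**2/9 ≈ 15.667 + 4.6188*I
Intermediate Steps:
R(u) = 4 - I*sqrt(3)/u (R(u) = 4 - sqrt(-5 + 2)/u = 4 - sqrt(-3)/u = 4 - I*sqrt(3)/u)
R(X(o(1), -4))**2 = (4 - 1*I*sqrt(3)/(-3))**2 = (4 - 1*I*sqrt(3)*(-1/3))**2 = (4 + I*sqrt(3)/3)**2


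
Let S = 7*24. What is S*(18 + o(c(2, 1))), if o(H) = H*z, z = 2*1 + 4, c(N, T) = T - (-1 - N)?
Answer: 7056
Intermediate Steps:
c(N, T) = 1 + N + T (c(N, T) = T + (1 + N) = 1 + N + T)
z = 6 (z = 2 + 4 = 6)
S = 168
o(H) = 6*H (o(H) = H*6 = 6*H)
S*(18 + o(c(2, 1))) = 168*(18 + 6*(1 + 2 + 1)) = 168*(18 + 6*4) = 168*(18 + 24) = 168*42 = 7056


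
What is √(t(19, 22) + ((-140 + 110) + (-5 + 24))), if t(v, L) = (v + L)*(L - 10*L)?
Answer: I*√8129 ≈ 90.161*I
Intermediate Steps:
t(v, L) = -9*L*(L + v) (t(v, L) = (L + v)*(-9*L) = -9*L*(L + v))
√(t(19, 22) + ((-140 + 110) + (-5 + 24))) = √(-9*22*(22 + 19) + ((-140 + 110) + (-5 + 24))) = √(-9*22*41 + (-30 + 19)) = √(-8118 - 11) = √(-8129) = I*√8129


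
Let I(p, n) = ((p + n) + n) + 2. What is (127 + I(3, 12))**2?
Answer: 24336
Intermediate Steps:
I(p, n) = 2 + p + 2*n (I(p, n) = ((n + p) + n) + 2 = (p + 2*n) + 2 = 2 + p + 2*n)
(127 + I(3, 12))**2 = (127 + (2 + 3 + 2*12))**2 = (127 + (2 + 3 + 24))**2 = (127 + 29)**2 = 156**2 = 24336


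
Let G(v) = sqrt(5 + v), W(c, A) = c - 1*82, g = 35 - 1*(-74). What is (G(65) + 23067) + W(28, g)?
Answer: 23013 + sqrt(70) ≈ 23021.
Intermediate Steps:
g = 109 (g = 35 + 74 = 109)
W(c, A) = -82 + c (W(c, A) = c - 82 = -82 + c)
(G(65) + 23067) + W(28, g) = (sqrt(5 + 65) + 23067) + (-82 + 28) = (sqrt(70) + 23067) - 54 = (23067 + sqrt(70)) - 54 = 23013 + sqrt(70)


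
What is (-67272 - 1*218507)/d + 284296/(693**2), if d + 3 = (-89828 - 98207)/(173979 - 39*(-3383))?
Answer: 856852652003596/10837779183 ≈ 79062.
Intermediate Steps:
d = -1105783/305916 (d = -3 + (-89828 - 98207)/(173979 - 39*(-3383)) = -3 - 188035/(173979 + 131937) = -3 - 188035/305916 = -1105783/305916 ≈ -3.6147)
(-67272 - 1*218507)/d + 284296/(693**2) = (-67272 - 1*218507)/(-1105783/305916) + 284296/(693**2) = (-67272 - 218507)*(-305916/1105783) + 284296/480249 = -285779*(-305916/1105783) + 284296*(1/480249) = 87424368564/1105783 + 284296/480249 = 856852652003596/10837779183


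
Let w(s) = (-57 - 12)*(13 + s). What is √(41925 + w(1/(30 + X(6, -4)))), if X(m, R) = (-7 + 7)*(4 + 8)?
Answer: √4102570/10 ≈ 202.55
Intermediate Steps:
X(m, R) = 0 (X(m, R) = 0*12 = 0)
w(s) = -897 - 69*s (w(s) = -69*(13 + s) = -897 - 69*s)
√(41925 + w(1/(30 + X(6, -4)))) = √(41925 + (-897 - 69/(30 + 0))) = √(41925 + (-897 - 69/30)) = √(41925 + (-897 - 69*1/30)) = √(41925 + (-897 - 23/10)) = √(41925 - 8993/10) = √(410257/10) = √4102570/10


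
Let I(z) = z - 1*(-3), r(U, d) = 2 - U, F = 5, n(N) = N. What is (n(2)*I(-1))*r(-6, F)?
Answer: 32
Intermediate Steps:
I(z) = 3 + z (I(z) = z + 3 = 3 + z)
(n(2)*I(-1))*r(-6, F) = (2*(3 - 1))*(2 - 1*(-6)) = (2*2)*(2 + 6) = 4*8 = 32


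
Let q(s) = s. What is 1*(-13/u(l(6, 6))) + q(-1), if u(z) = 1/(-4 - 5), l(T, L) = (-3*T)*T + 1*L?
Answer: 116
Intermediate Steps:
l(T, L) = L - 3*T² (l(T, L) = -3*T² + L = L - 3*T²)
u(z) = -⅑ (u(z) = 1/(-9) = -⅑)
1*(-13/u(l(6, 6))) + q(-1) = 1*(-13/(-⅑)) - 1 = 1*(-13*(-9)) - 1 = 1*117 - 1 = 117 - 1 = 116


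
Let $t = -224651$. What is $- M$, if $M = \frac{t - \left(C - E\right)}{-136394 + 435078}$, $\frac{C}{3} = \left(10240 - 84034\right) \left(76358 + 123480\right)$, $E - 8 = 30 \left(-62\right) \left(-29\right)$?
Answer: $- \frac{44240365413}{298684} \approx -1.4812 \cdot 10^{5}$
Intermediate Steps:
$E = 53948$ ($E = 8 + 30 \left(-62\right) \left(-29\right) = 8 - -53940 = 8 + 53940 = 53948$)
$C = -44240536116$ ($C = 3 \left(10240 - 84034\right) \left(76358 + 123480\right) = 3 \left(\left(-73794\right) 199838\right) = 3 \left(-14746845372\right) = -44240536116$)
$M = \frac{44240365413}{298684}$ ($M = \frac{-224651 + \left(53948 - -44240536116\right)}{-136394 + 435078} = \frac{-224651 + \left(53948 + 44240536116\right)}{298684} = \left(-224651 + 44240590064\right) \frac{1}{298684} = 44240365413 \cdot \frac{1}{298684} = \frac{44240365413}{298684} \approx 1.4812 \cdot 10^{5}$)
$- M = \left(-1\right) \frac{44240365413}{298684} = - \frac{44240365413}{298684}$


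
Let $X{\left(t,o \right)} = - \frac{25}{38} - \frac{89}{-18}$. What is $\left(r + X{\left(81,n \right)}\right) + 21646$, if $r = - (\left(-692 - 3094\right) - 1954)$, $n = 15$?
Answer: $\frac{4683739}{171} \approx 27390.0$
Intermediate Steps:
$X{\left(t,o \right)} = \frac{733}{171}$ ($X{\left(t,o \right)} = \left(-25\right) \frac{1}{38} - - \frac{89}{18} = - \frac{25}{38} + \frac{89}{18} = \frac{733}{171}$)
$r = 5740$ ($r = - (-3786 - 1954) = \left(-1\right) \left(-5740\right) = 5740$)
$\left(r + X{\left(81,n \right)}\right) + 21646 = \left(5740 + \frac{733}{171}\right) + 21646 = \frac{982273}{171} + 21646 = \frac{4683739}{171}$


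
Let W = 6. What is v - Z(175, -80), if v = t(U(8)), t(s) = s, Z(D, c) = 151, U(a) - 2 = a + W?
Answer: -135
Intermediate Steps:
U(a) = 8 + a (U(a) = 2 + (a + 6) = 2 + (6 + a) = 8 + a)
v = 16 (v = 8 + 8 = 16)
v - Z(175, -80) = 16 - 1*151 = 16 - 151 = -135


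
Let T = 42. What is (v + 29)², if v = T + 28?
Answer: 9801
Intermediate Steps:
v = 70 (v = 42 + 28 = 70)
(v + 29)² = (70 + 29)² = 99² = 9801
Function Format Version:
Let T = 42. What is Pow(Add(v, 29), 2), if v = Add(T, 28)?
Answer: 9801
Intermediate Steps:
v = 70 (v = Add(42, 28) = 70)
Pow(Add(v, 29), 2) = Pow(Add(70, 29), 2) = Pow(99, 2) = 9801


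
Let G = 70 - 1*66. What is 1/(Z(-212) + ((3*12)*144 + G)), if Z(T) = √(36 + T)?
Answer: 1297/6728880 - I*√11/6728880 ≈ 0.00019275 - 4.9289e-7*I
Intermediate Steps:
G = 4 (G = 70 - 66 = 4)
1/(Z(-212) + ((3*12)*144 + G)) = 1/(√(36 - 212) + ((3*12)*144 + 4)) = 1/(√(-176) + (36*144 + 4)) = 1/(4*I*√11 + (5184 + 4)) = 1/(4*I*√11 + 5188) = 1/(5188 + 4*I*√11)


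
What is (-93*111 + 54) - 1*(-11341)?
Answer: 1072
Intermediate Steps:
(-93*111 + 54) - 1*(-11341) = (-10323 + 54) + 11341 = -10269 + 11341 = 1072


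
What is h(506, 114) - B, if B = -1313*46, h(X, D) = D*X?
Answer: 118082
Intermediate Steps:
B = -60398
h(506, 114) - B = 114*506 - 1*(-60398) = 57684 + 60398 = 118082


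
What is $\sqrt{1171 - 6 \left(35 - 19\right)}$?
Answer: $5 \sqrt{43} \approx 32.787$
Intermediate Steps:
$\sqrt{1171 - 6 \left(35 - 19\right)} = \sqrt{1171 - 96} = \sqrt{1075} = 5 \sqrt{43}$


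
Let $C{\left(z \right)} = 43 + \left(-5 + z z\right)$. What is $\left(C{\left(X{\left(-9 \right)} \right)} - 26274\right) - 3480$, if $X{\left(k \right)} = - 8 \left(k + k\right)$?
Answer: $-8980$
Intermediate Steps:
$X{\left(k \right)} = - 16 k$ ($X{\left(k \right)} = - 8 \cdot 2 k = - 16 k$)
$C{\left(z \right)} = 38 + z^{2}$ ($C{\left(z \right)} = 43 + \left(-5 + z^{2}\right) = 38 + z^{2}$)
$\left(C{\left(X{\left(-9 \right)} \right)} - 26274\right) - 3480 = \left(\left(38 + \left(\left(-16\right) \left(-9\right)\right)^{2}\right) - 26274\right) - 3480 = \left(\left(38 + 144^{2}\right) - 26274\right) - 3480 = \left(\left(38 + 20736\right) - 26274\right) - 3480 = \left(20774 - 26274\right) - 3480 = -5500 - 3480 = -8980$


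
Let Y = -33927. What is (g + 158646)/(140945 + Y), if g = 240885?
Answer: 399531/107018 ≈ 3.7333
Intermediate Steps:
(g + 158646)/(140945 + Y) = (240885 + 158646)/(140945 - 33927) = 399531/107018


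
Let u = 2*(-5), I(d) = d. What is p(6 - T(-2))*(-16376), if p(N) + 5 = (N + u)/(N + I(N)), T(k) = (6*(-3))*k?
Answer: 212888/3 ≈ 70963.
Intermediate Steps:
u = -10
T(k) = -18*k
p(N) = -5 + (-10 + N)/(2*N) (p(N) = -5 + (N - 10)/(N + N) = -5 + (-10 + N)/((2*N)) = -5 + (-10 + N)*(1/(2*N)) = -5 + (-10 + N)/(2*N))
p(6 - T(-2))*(-16376) = (-9/2 - 5/(6 - (-18)*(-2)))*(-16376) = (-9/2 - 5/(6 - 1*36))*(-16376) = (-9/2 - 5/(6 - 36))*(-16376) = (-9/2 - 5/(-30))*(-16376) = (-9/2 - 5*(-1/30))*(-16376) = (-9/2 + ⅙)*(-16376) = -13/3*(-16376) = 212888/3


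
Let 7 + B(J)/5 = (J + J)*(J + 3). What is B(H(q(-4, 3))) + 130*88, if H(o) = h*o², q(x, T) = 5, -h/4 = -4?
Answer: 1623405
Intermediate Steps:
h = 16 (h = -4*(-4) = 16)
H(o) = 16*o²
B(J) = -35 + 10*J*(3 + J) (B(J) = -35 + 5*((J + J)*(J + 3)) = -35 + 5*((2*J)*(3 + J)) = -35 + 5*(2*J*(3 + J)) = -35 + 10*J*(3 + J))
B(H(q(-4, 3))) + 130*88 = (-35 + 10*(16*5²)² + 30*(16*5²)) + 130*88 = (-35 + 10*(16*25)² + 30*(16*25)) + 11440 = (-35 + 10*400² + 30*400) + 11440 = (-35 + 10*160000 + 12000) + 11440 = (-35 + 1600000 + 12000) + 11440 = 1611965 + 11440 = 1623405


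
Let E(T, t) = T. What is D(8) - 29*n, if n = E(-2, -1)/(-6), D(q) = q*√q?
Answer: -29/3 + 16*√2 ≈ 12.961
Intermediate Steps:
D(q) = q^(3/2)
n = ⅓ (n = -2/(-6) = -2*(-⅙) = ⅓ ≈ 0.33333)
D(8) - 29*n = 8^(3/2) - 29*⅓ = 16*√2 - 29/3 = -29/3 + 16*√2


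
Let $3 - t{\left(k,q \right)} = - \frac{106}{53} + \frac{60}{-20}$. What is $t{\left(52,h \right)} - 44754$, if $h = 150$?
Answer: $-44746$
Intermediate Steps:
$t{\left(k,q \right)} = 8$ ($t{\left(k,q \right)} = 3 - \left(- \frac{106}{53} + \frac{60}{-20}\right) = 3 - \left(\left(-106\right) \frac{1}{53} + 60 \left(- \frac{1}{20}\right)\right) = 3 - \left(-2 - 3\right) = 3 - -5 = 3 + 5 = 8$)
$t{\left(52,h \right)} - 44754 = 8 - 44754 = -44746$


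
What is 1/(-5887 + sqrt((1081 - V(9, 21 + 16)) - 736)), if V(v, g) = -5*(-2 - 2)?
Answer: -5887/34656444 - 5*sqrt(13)/34656444 ≈ -0.00017039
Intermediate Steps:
V(v, g) = 20 (V(v, g) = -5*(-4) = 20)
1/(-5887 + sqrt((1081 - V(9, 21 + 16)) - 736)) = 1/(-5887 + sqrt((1081 - 1*20) - 736)) = 1/(-5887 + sqrt((1081 - 20) - 736)) = 1/(-5887 + sqrt(1061 - 736)) = 1/(-5887 + sqrt(325)) = 1/(-5887 + 5*sqrt(13))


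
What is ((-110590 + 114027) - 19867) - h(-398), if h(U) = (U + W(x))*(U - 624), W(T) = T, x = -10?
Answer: -433406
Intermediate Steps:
h(U) = (-624 + U)*(-10 + U) (h(U) = (U - 10)*(U - 624) = (-10 + U)*(-624 + U) = (-624 + U)*(-10 + U))
((-110590 + 114027) - 19867) - h(-398) = ((-110590 + 114027) - 19867) - (6240 + (-398)**2 - 634*(-398)) = (3437 - 19867) - (6240 + 158404 + 252332) = -16430 - 1*416976 = -16430 - 416976 = -433406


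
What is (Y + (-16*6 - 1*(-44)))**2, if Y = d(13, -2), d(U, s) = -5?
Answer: 3249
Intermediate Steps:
Y = -5
(Y + (-16*6 - 1*(-44)))**2 = (-5 + (-16*6 - 1*(-44)))**2 = (-5 + (-96 + 44))**2 = (-5 - 52)**2 = (-57)**2 = 3249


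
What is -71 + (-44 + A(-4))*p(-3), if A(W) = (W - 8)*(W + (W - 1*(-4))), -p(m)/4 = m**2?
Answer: -215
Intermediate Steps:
p(m) = -4*m**2
A(W) = (-8 + W)*(4 + 2*W) (A(W) = (-8 + W)*(W + (W + 4)) = (-8 + W)*(W + (4 + W)) = (-8 + W)*(4 + 2*W))
-71 + (-44 + A(-4))*p(-3) = -71 + (-44 + (-32 - 12*(-4) + 2*(-4)**2))*(-4*(-3)**2) = -71 + (-44 + (-32 + 48 + 2*16))*(-4*9) = -71 + (-44 + (-32 + 48 + 32))*(-36) = -71 + (-44 + 48)*(-36) = -71 + 4*(-36) = -71 - 144 = -215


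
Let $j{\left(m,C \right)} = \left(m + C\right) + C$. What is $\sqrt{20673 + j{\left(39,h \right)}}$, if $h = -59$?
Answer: $\sqrt{20594} \approx 143.51$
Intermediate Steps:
$j{\left(m,C \right)} = m + 2 C$ ($j{\left(m,C \right)} = \left(C + m\right) + C = m + 2 C$)
$\sqrt{20673 + j{\left(39,h \right)}} = \sqrt{20673 + \left(39 + 2 \left(-59\right)\right)} = \sqrt{20673 + \left(39 - 118\right)} = \sqrt{20673 - 79} = \sqrt{20594}$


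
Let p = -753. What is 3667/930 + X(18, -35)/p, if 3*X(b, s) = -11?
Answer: 2764661/700290 ≈ 3.9479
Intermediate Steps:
X(b, s) = -11/3 (X(b, s) = (1/3)*(-11) = -11/3)
3667/930 + X(18, -35)/p = 3667/930 - 11/3/(-753) = 3667*(1/930) - 11/3*(-1/753) = 3667/930 + 11/2259 = 2764661/700290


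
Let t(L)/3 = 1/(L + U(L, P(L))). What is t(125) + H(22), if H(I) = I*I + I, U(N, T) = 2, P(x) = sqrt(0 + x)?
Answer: 64265/127 ≈ 506.02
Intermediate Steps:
P(x) = sqrt(x)
H(I) = I + I**2 (H(I) = I**2 + I = I + I**2)
t(L) = 3/(2 + L) (t(L) = 3/(L + 2) = 3/(2 + L))
t(125) + H(22) = 3/(2 + 125) + 22*(1 + 22) = 3/127 + 22*23 = 3*(1/127) + 506 = 3/127 + 506 = 64265/127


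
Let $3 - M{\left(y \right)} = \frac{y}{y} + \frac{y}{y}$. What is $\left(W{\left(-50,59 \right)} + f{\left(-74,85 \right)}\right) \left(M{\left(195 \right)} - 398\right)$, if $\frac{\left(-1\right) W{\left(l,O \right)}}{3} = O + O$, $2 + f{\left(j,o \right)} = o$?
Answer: $107587$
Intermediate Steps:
$f{\left(j,o \right)} = -2 + o$
$W{\left(l,O \right)} = - 6 O$ ($W{\left(l,O \right)} = - 3 \left(O + O\right) = - 3 \cdot 2 O = - 6 O$)
$M{\left(y \right)} = 1$ ($M{\left(y \right)} = 3 - \left(\frac{y}{y} + \frac{y}{y}\right) = 3 - \left(1 + 1\right) = 3 - 2 = 1$)
$\left(W{\left(-50,59 \right)} + f{\left(-74,85 \right)}\right) \left(M{\left(195 \right)} - 398\right) = \left(\left(-6\right) 59 + \left(-2 + 85\right)\right) \left(1 - 398\right) = \left(-354 + 83\right) \left(-397\right) = \left(-271\right) \left(-397\right) = 107587$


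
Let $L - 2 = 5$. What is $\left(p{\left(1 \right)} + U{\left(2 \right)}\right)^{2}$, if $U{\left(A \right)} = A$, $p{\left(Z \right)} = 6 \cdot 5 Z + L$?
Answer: $1521$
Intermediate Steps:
$L = 7$ ($L = 2 + 5 = 7$)
$p{\left(Z \right)} = 7 + 30 Z$ ($p{\left(Z \right)} = 6 \cdot 5 Z + 7 = 30 Z + 7 = 7 + 30 Z$)
$\left(p{\left(1 \right)} + U{\left(2 \right)}\right)^{2} = \left(\left(7 + 30 \cdot 1\right) + 2\right)^{2} = \left(\left(7 + 30\right) + 2\right)^{2} = \left(37 + 2\right)^{2} = 39^{2} = 1521$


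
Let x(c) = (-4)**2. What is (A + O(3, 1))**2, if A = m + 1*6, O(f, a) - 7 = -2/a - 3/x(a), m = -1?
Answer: 24649/256 ≈ 96.285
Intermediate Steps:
x(c) = 16
O(f, a) = 109/16 - 2/a (O(f, a) = 7 + (-2/a - 3/16) = 7 + (-3/16 - 2/a) = 109/16 - 2/a)
A = 5 (A = -1 + 1*6 = -1 + 6 = 5)
(A + O(3, 1))**2 = (5 + (109/16 - 2/1))**2 = (5 + (109/16 - 2*1))**2 = (5 + (109/16 - 2))**2 = (5 + 77/16)**2 = (157/16)**2 = 24649/256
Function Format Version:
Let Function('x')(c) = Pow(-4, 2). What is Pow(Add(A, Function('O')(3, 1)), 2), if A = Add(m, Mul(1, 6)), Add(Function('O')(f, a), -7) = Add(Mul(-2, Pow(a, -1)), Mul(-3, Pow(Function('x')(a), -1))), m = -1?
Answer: Rational(24649, 256) ≈ 96.285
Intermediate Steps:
Function('x')(c) = 16
Function('O')(f, a) = Add(Rational(109, 16), Mul(-2, Pow(a, -1))) (Function('O')(f, a) = Add(7, Add(Mul(-2, Pow(a, -1)), Mul(-3, Pow(16, -1)))) = Add(7, Add(Mul(-2, Pow(a, -1)), Mul(-3, Rational(1, 16)))) = Add(7, Add(Mul(-2, Pow(a, -1)), Rational(-3, 16))) = Add(7, Add(Rational(-3, 16), Mul(-2, Pow(a, -1)))) = Add(Rational(109, 16), Mul(-2, Pow(a, -1))))
A = 5 (A = Add(-1, Mul(1, 6)) = Add(-1, 6) = 5)
Pow(Add(A, Function('O')(3, 1)), 2) = Pow(Add(5, Add(Rational(109, 16), Mul(-2, Pow(1, -1)))), 2) = Pow(Add(5, Add(Rational(109, 16), Mul(-2, 1))), 2) = Pow(Add(5, Add(Rational(109, 16), -2)), 2) = Pow(Add(5, Rational(77, 16)), 2) = Pow(Rational(157, 16), 2) = Rational(24649, 256)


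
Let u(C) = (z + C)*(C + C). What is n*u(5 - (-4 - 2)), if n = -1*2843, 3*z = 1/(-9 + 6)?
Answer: -6129508/9 ≈ -6.8106e+5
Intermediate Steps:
z = -⅑ (z = 1/(3*(-9 + 6)) = (⅓)/(-3) = (⅓)*(-⅓) = -⅑ ≈ -0.11111)
u(C) = 2*C*(-⅑ + C) (u(C) = (-⅑ + C)*(C + C) = (-⅑ + C)*(2*C) = 2*C*(-⅑ + C))
n = -2843
n*u(5 - (-4 - 2)) = -5686*(5 - (-4 - 2))*(-1 + 9*(5 - (-4 - 2)))/9 = -5686*(5 - (-6))*(-1 + 9*(5 - (-6)))/9 = -5686*(5 - 1*(-6))*(-1 + 9*(5 - 1*(-6)))/9 = -5686*(5 + 6)*(-1 + 9*(5 + 6))/9 = -5686*11*(-1 + 9*11)/9 = -5686*11*(-1 + 99)/9 = -5686*11*98/9 = -2843*2156/9 = -6129508/9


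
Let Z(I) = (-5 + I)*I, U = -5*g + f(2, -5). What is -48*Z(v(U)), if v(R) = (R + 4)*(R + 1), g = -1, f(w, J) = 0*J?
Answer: -127008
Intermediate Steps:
f(w, J) = 0
U = 5 (U = -5*(-1) + 0 = 5 + 0 = 5)
v(R) = (1 + R)*(4 + R) (v(R) = (4 + R)*(1 + R) = (1 + R)*(4 + R))
Z(I) = I*(-5 + I)
-48*Z(v(U)) = -48*(4 + 5**2 + 5*5)*(-5 + (4 + 5**2 + 5*5)) = -48*(4 + 25 + 25)*(-5 + (4 + 25 + 25)) = -2592*(-5 + 54) = -2592*49 = -48*2646 = -127008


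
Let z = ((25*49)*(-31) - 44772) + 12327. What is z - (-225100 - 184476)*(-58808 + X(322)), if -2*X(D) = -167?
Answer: -24052216232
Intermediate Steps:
X(D) = 167/2 (X(D) = -½*(-167) = 167/2)
z = -70420 (z = (1225*(-31) - 44772) + 12327 = (-37975 - 44772) + 12327 = -82747 + 12327 = -70420)
z - (-225100 - 184476)*(-58808 + X(322)) = -70420 - (-225100 - 184476)*(-58808 + 167/2) = -70420 - (-409576)*(-117449)/2 = -70420 - 1*24052145812 = -70420 - 24052145812 = -24052216232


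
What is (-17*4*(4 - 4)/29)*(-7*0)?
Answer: 0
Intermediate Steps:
(-17*4*(4 - 4)/29)*(-7*0) = -17*4*0/29*0 = -0/29*0 = -17*0*0 = 0*0 = 0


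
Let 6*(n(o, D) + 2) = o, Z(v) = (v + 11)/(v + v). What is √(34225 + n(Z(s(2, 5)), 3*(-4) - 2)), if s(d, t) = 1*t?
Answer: √7700235/15 ≈ 185.00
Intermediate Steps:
s(d, t) = t
Z(v) = (11 + v)/(2*v) (Z(v) = (11 + v)/((2*v)) = (11 + v)*(1/(2*v)) = (11 + v)/(2*v))
n(o, D) = -2 + o/6
√(34225 + n(Z(s(2, 5)), 3*(-4) - 2)) = √(34225 + (-2 + ((½)*(11 + 5)/5)/6)) = √(34225 + (-2 + ((½)*(⅕)*16)/6)) = √(34225 + (-2 + (⅙)*(8/5))) = √(34225 + (-2 + 4/15)) = √(34225 - 26/15) = √(513349/15) = √7700235/15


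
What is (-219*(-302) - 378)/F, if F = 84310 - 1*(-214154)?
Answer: 685/3109 ≈ 0.22033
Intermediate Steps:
F = 298464 (F = 84310 + 214154 = 298464)
(-219*(-302) - 378)/F = (-219*(-302) - 378)/298464 = (66138 - 378)*(1/298464) = 65760*(1/298464) = 685/3109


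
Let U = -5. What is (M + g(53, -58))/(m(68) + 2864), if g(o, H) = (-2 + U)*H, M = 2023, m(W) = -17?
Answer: 2429/2847 ≈ 0.85318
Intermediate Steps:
g(o, H) = -7*H (g(o, H) = (-2 - 5)*H = -7*H)
(M + g(53, -58))/(m(68) + 2864) = (2023 - 7*(-58))/(-17 + 2864) = (2023 + 406)/2847 = 2429*(1/2847) = 2429/2847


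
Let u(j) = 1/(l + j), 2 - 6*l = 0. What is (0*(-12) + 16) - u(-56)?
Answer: 2675/167 ≈ 16.018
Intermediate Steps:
l = ⅓ (l = ⅓ - ⅙*0 = ⅓ + 0 = ⅓ ≈ 0.33333)
u(j) = 1/(⅓ + j)
(0*(-12) + 16) - u(-56) = (0*(-12) + 16) - 3/(1 + 3*(-56)) = (0 + 16) - 3/(1 - 168) = 16 - 3/(-167) = 16 - 3*(-1)/167 = 16 - 1*(-3/167) = 16 + 3/167 = 2675/167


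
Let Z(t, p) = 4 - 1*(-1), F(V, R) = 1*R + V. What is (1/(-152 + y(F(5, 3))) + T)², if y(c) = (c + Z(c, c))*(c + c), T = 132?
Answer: 54656449/3136 ≈ 17429.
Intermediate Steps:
F(V, R) = R + V
Z(t, p) = 5 (Z(t, p) = 4 + 1 = 5)
y(c) = 2*c*(5 + c) (y(c) = (c + 5)*(c + c) = (5 + c)*(2*c) = 2*c*(5 + c))
(1/(-152 + y(F(5, 3))) + T)² = (1/(-152 + 2*(3 + 5)*(5 + (3 + 5))) + 132)² = (1/(-152 + 2*8*(5 + 8)) + 132)² = (1/(-152 + 2*8*13) + 132)² = (1/(-152 + 208) + 132)² = (1/56 + 132)² = (7393/56)² = 54656449/3136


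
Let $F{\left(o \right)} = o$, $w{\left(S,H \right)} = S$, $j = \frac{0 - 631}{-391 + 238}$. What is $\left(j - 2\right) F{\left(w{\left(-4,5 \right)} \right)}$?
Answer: $- \frac{1300}{153} \approx -8.4967$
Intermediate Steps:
$j = \frac{631}{153}$ ($j = - \frac{631}{-153} = \left(-631\right) \left(- \frac{1}{153}\right) = \frac{631}{153} \approx 4.1242$)
$\left(j - 2\right) F{\left(w{\left(-4,5 \right)} \right)} = \left(\frac{631}{153} - 2\right) \left(-4\right) = \frac{325}{153} \left(-4\right) = - \frac{1300}{153}$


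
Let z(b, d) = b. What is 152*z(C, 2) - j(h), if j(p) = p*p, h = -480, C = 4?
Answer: -229792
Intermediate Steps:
j(p) = p²
152*z(C, 2) - j(h) = 152*4 - 1*(-480)² = 608 - 1*230400 = 608 - 230400 = -229792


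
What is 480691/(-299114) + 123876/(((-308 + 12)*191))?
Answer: -108495595/28565387 ≈ -3.7981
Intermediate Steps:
480691/(-299114) + 123876/(((-308 + 12)*191)) = 480691*(-1/299114) + 123876/((-296*191)) = -480691/299114 + 123876/(-56536) = -480691/299114 + 123876*(-1/56536) = -480691/299114 - 837/382 = -108495595/28565387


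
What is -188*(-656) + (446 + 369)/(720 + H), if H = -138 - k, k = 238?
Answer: 42425647/344 ≈ 1.2333e+5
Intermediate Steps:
H = -376 (H = -138 - 1*238 = -138 - 238 = -376)
-188*(-656) + (446 + 369)/(720 + H) = -188*(-656) + (446 + 369)/(720 - 376) = 123328 + 815/344 = 42425647/344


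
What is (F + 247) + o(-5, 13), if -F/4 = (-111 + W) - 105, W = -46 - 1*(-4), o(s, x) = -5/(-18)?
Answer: 23027/18 ≈ 1279.3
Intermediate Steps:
o(s, x) = 5/18 (o(s, x) = -5*(-1/18) = 5/18)
W = -42 (W = -46 + 4 = -42)
F = 1032 (F = -4*((-111 - 42) - 105) = -4*(-153 - 105) = -4*(-258) = 1032)
(F + 247) + o(-5, 13) = (1032 + 247) + 5/18 = 1279 + 5/18 = 23027/18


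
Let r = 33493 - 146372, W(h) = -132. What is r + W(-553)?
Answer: -113011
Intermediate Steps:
r = -112879
r + W(-553) = -112879 - 132 = -113011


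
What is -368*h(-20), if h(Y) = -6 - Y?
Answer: -5152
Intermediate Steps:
-368*h(-20) = -368*(-6 - 1*(-20)) = -368*(-6 + 20) = -368*14 = -5152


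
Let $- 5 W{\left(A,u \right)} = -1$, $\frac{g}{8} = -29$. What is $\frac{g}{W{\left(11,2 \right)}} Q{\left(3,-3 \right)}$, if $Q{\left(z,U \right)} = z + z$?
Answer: $-6960$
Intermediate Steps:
$g = -232$ ($g = 8 \left(-29\right) = -232$)
$W{\left(A,u \right)} = \frac{1}{5}$ ($W{\left(A,u \right)} = \left(- \frac{1}{5}\right) \left(-1\right) = \frac{1}{5}$)
$Q{\left(z,U \right)} = 2 z$
$\frac{g}{W{\left(11,2 \right)}} Q{\left(3,-3 \right)} = - 232 \frac{1}{\frac{1}{5}} \cdot 2 \cdot 3 = \left(-232\right) 5 \cdot 6 = \left(-1160\right) 6 = -6960$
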